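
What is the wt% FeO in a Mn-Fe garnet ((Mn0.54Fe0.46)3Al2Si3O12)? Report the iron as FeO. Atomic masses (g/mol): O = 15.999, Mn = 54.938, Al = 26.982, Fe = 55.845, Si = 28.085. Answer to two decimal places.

Molar mass of (Mn0.54Fe0.46)3Al2Si3O12 = 1.62·54.938 + 1.38·55.845 + 2·26.982 + 3·28.085 + 12·15.999 = 496.273 g/mol.
Each formula unit contains 1.38 Fe, equivalent to 1.38/1 = 1.3800 mol FeO.
M(FeO) = 1×55.845 + 1×15.999 = 71.844 g/mol.
Mass of FeO per formula unit = 1.3800 × 71.844 = 99.145 g.
FeO wt% = 99.145 / 496.273 × 100 = 19.98%.

19.98 wt%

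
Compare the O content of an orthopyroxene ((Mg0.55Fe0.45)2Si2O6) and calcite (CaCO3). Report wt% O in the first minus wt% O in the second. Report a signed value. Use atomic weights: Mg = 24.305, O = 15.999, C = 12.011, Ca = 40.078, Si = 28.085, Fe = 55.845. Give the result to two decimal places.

M((Mg0.55Fe0.45)2Si2O6) = 229.160 g/mol, so wt% O = 95.994/229.160 × 100 = 41.89%.
M(CaCO3) = 100.086 g/mol, so wt% O = 47.997/100.086 × 100 = 47.96%.
41.89 − 47.96 = -6.07 pp.

-6.07 percentage points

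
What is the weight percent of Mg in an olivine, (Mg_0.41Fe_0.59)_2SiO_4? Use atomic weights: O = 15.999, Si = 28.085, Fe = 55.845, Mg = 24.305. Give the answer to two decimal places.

11.20 mass %

M((Mg_0.41Fe_0.59)_2SiO_4) = 177.908 g/mol.
Mg contributes 0.82 × 24.305 = 19.930 g per mole.
19.930/177.908 = 0.1120 → 11.20%.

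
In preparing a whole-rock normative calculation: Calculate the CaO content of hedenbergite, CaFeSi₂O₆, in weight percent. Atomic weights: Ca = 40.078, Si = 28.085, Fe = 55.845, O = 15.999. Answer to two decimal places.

Formula mass = 248.087 g/mol.
1 Ca → 1.0000 mol CaO per formula unit; M(CaO) = 56.077, so CaO mass = 56.077 g.
56.077/248.087 × 100 = 22.60 wt%.

22.60 wt%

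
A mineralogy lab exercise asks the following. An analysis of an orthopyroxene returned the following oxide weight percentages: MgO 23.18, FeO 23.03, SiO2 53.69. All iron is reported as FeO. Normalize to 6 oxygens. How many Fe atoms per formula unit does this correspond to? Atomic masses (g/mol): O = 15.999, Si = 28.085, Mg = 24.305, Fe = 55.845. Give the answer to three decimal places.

0.717 Fe apfu

MgO (M=40.304): mol = 0.57513; Mg = 0.57513, O = 0.57513.
FeO (M=71.844): mol = 0.32056; Fe = 0.32056, O = 0.32056.
SiO2 (M=60.083): mol = 0.89360; Si = 0.89360, O = 1.78720.
ΣO = 2.68289; factor = 6/ΣO = 2.23639.
Fe apfu = 0.32056 × 2.23639 = 0.717.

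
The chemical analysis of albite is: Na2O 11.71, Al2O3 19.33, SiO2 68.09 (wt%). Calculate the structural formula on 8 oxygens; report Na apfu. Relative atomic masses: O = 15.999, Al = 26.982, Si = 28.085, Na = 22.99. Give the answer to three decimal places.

Na2O (M=61.979): mol = 0.18893; Na = 0.37786, O = 0.18893.
Al2O3 (M=101.961): mol = 0.18958; Al = 0.37916, O = 0.56874.
SiO2 (M=60.083): mol = 1.13327; Si = 1.13327, O = 2.26654.
ΣO = 3.02421; factor = 8/ΣO = 2.64532.
Na apfu = 0.37786 × 2.64532 = 1.000.

1.000 Na apfu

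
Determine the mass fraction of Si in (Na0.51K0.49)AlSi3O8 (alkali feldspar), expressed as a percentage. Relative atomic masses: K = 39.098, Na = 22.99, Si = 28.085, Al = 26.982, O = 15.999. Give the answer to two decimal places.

Molar mass of (Na0.51K0.49)AlSi3O8: 0.51·22.99 + 0.49·39.098 + 1·26.982 + 3·28.085 + 8·15.999 = 270.112 g/mol.
Mass of Si per formula unit: 3 × 28.085 = 84.255 g.
Weight fraction Si = 84.255 / 270.112 = 0.3119.

31.19 weight percent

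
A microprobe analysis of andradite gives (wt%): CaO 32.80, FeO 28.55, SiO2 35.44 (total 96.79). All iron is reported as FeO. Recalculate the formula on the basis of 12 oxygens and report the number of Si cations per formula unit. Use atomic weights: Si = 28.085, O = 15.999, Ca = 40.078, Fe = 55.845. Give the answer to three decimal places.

3.274 Si apfu

CaO (M=56.077): mol = 0.58491; Ca = 0.58491, O = 0.58491.
FeO (M=71.844): mol = 0.39739; Fe = 0.39739, O = 0.39739.
SiO2 (M=60.083): mol = 0.58985; Si = 0.58985, O = 1.17970.
ΣO = 2.16200; factor = 12/ΣO = 5.55042.
Si apfu = 0.58985 × 5.55042 = 3.274.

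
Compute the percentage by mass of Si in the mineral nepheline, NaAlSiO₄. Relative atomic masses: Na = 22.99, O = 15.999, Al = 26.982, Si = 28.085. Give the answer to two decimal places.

19.77 mass %

Molar mass of NaAlSiO₄: 1*22.99 + 1*26.982 + 1*28.085 + 4*15.999 = 142.053 g/mol.
Mass of Si per formula unit: 1 × 28.085 = 28.085 g.
Weight fraction Si = 28.085 / 142.053 = 0.1977.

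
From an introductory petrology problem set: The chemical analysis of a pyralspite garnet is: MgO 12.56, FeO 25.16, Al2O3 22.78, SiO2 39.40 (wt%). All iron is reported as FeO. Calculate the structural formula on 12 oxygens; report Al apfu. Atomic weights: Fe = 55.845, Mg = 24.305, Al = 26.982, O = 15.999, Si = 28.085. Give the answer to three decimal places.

MgO (M=40.304): mol = 0.31163; Mg = 0.31163, O = 0.31163.
FeO (M=71.844): mol = 0.35020; Fe = 0.35020, O = 0.35020.
Al2O3 (M=101.961): mol = 0.22342; Al = 0.44684, O = 0.67026.
SiO2 (M=60.083): mol = 0.65576; Si = 0.65576, O = 1.31152.
ΣO = 2.64361; factor = 12/ΣO = 4.53925.
Al apfu = 0.44684 × 4.53925 = 2.028.

2.028 Al apfu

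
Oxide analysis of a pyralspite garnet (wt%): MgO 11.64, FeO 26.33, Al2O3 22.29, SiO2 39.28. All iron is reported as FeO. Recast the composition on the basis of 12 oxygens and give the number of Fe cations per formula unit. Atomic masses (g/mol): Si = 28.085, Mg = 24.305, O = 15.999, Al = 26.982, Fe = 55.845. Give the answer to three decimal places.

MgO (M=40.304): mol = 0.28881; Mg = 0.28881, O = 0.28881.
FeO (M=71.844): mol = 0.36649; Fe = 0.36649, O = 0.36649.
Al2O3 (M=101.961): mol = 0.21861; Al = 0.43722, O = 0.65583.
SiO2 (M=60.083): mol = 0.65376; Si = 0.65376, O = 1.30752.
ΣO = 2.61865; factor = 12/ΣO = 4.58251.
Fe apfu = 0.36649 × 4.58251 = 1.679.

1.679 Fe apfu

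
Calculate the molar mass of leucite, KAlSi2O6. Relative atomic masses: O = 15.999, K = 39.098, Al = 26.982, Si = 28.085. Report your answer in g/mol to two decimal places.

M = 1*39.098 + 1*26.982 + 2*28.085 + 6*15.999

218.24 g/mol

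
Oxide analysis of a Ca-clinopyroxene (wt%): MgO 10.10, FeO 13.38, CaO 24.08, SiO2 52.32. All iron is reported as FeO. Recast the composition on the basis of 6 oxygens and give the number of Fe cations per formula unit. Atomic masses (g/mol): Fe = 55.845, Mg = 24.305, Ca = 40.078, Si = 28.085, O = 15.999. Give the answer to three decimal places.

0.428 Fe apfu

MgO (M=40.304): mol = 0.25060; Mg = 0.25060, O = 0.25060.
FeO (M=71.844): mol = 0.18624; Fe = 0.18624, O = 0.18624.
CaO (M=56.077): mol = 0.42941; Ca = 0.42941, O = 0.42941.
SiO2 (M=60.083): mol = 0.87080; Si = 0.87080, O = 1.74160.
ΣO = 2.60785; factor = 6/ΣO = 2.30075.
Fe apfu = 0.18624 × 2.30075 = 0.428.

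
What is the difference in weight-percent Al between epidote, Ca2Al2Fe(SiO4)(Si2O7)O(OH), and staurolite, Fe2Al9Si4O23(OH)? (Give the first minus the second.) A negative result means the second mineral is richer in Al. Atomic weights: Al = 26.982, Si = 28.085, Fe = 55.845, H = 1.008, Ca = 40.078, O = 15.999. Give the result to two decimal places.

M(Ca2Al2Fe(SiO4)(Si2O7)O(OH)) = 483.215 g/mol, so wt% Al = 53.964/483.215 × 100 = 11.17%.
M(Fe2Al9Si4O23(OH)) = 851.852 g/mol, so wt% Al = 242.838/851.852 × 100 = 28.51%.
11.17 − 28.51 = -17.34 pp.

-17.34 percentage points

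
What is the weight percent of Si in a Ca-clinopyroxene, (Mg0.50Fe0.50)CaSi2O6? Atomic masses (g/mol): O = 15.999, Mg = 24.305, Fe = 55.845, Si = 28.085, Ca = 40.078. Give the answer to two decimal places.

24.18 mass %

Formula mass = 0.50×24.305 + 0.50×55.845 + 1×40.078 + 2×28.085 + 6×15.999 = 232.317 g/mol, of which 56.170 g is Si.
So Si makes up 56.170/232.317 = 0.2418 of the mass, i.e. 24.18%.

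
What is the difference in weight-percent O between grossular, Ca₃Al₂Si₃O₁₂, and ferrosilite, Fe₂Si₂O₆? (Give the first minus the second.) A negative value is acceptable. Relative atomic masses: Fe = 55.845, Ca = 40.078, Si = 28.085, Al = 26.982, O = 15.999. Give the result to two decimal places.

M(Ca₃Al₂Si₃O₁₂) = 450.441 g/mol, so wt% O = 191.988/450.441 × 100 = 42.62%.
M(Fe₂Si₂O₆) = 263.854 g/mol, so wt% O = 95.994/263.854 × 100 = 36.38%.
42.62 − 36.38 = 6.24 pp.

6.24 percentage points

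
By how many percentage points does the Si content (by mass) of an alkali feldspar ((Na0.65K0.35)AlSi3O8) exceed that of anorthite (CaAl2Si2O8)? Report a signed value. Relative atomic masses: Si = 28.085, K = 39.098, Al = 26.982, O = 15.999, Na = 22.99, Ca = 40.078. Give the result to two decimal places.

First mineral: 84.255 g Si in 267.857 g formula = 31.46 wt% Si.
Second mineral: 56.170 g Si in 278.204 g formula = 20.19 wt% Si.
31.46% − 20.19% gives a difference of 11.27 percentage points.

11.27 percentage points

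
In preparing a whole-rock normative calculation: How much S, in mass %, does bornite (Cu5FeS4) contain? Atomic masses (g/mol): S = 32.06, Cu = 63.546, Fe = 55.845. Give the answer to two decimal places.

M(Cu5FeS4) = 501.815 g/mol.
S contributes 4 × 32.06 = 128.240 g per mole.
128.240/501.815 = 0.2556 → 25.56%.

25.56 mass %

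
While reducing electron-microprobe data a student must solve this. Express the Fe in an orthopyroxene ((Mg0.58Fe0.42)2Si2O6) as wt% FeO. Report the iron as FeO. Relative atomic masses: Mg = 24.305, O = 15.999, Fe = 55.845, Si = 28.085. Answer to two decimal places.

Molar mass of (Mg0.58Fe0.42)2Si2O6 = 1.16·24.305 + 0.84·55.845 + 2·28.085 + 6·15.999 = 227.268 g/mol.
Each formula unit contains 0.84 Fe, equivalent to 0.84/1 = 0.8400 mol FeO.
M(FeO) = 1×55.845 + 1×15.999 = 71.844 g/mol.
Mass of FeO per formula unit = 0.8400 × 71.844 = 60.349 g.
FeO wt% = 60.349 / 227.268 × 100 = 26.55%.

26.55 wt%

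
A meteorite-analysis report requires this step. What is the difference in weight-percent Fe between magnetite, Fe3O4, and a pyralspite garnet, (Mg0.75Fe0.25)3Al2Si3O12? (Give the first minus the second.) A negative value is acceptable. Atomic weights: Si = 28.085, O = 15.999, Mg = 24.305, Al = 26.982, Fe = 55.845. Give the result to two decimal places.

62.55 percentage points

First mineral: 167.535 g Fe in 231.531 g formula = 72.36 wt% Fe.
Second mineral: 41.884 g Fe in 426.777 g formula = 9.81 wt% Fe.
72.36% − 9.81% gives a difference of 62.55 percentage points.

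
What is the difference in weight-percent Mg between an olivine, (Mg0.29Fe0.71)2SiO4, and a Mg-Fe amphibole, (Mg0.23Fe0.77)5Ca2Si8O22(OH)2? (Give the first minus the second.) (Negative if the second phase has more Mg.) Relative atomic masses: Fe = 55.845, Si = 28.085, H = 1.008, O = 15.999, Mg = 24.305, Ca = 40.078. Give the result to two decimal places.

M((Mg0.29Fe0.71)2SiO4) = 185.478 g/mol, so wt% Mg = 14.097/185.478 × 100 = 7.60%.
M((Mg0.23Fe0.77)5Ca2Si8O22(OH)2) = 933.782 g/mol, so wt% Mg = 27.951/933.782 × 100 = 2.99%.
7.60 − 2.99 = 4.61 pp.

4.61 percentage points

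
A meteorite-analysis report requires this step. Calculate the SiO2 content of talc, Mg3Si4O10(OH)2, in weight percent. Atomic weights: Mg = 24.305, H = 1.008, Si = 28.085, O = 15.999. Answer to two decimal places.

Molar mass of Mg3Si4O10(OH)2 = 3×24.305 + 4×28.085 + 12×15.999 + 2×1.008 = 379.259 g/mol.
Each formula unit contains 4 Si, equivalent to 4/1 = 4.0000 mol SiO2.
M(SiO2) = 1×28.085 + 2×15.999 = 60.083 g/mol.
Mass of SiO2 per formula unit = 4.0000 × 60.083 = 240.332 g.
SiO2 wt% = 240.332 / 379.259 × 100 = 63.37%.

63.37 wt%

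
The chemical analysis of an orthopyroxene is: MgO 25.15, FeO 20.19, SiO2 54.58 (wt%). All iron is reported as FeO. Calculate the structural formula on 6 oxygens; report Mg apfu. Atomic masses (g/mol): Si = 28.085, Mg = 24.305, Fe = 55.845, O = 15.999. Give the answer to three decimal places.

MgO: 25.15/40.304 = 0.62401 mol → 0.62401 mol Mg, 0.62401 mol O.
FeO: 20.19/71.844 = 0.28103 mol → 0.28103 mol Fe, 0.28103 mol O.
SiO2: 54.58/60.083 = 0.90841 mol → 0.90841 mol Si, 1.81682 mol O.
Total oxygen = 2.72186 mol. Normalization factor = 6/2.72186 = 2.20437.
Mg per 6 O = 0.62401 × 2.20437 = 1.376.

1.376 Mg apfu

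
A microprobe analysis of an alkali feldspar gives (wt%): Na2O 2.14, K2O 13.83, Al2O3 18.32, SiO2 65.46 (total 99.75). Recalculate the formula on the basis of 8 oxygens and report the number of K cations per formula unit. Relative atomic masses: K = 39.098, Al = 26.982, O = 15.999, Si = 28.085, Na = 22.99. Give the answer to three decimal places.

0.810 K apfu

2.14 wt% Na2O ÷ 61.979 g/mol = 0.03453 mol, giving 0.06906 Na and 0.03453 O.
13.83 wt% K2O ÷ 94.195 g/mol = 0.14682 mol, giving 0.29364 K and 0.14682 O.
18.32 wt% Al2O3 ÷ 101.961 g/mol = 0.17968 mol, giving 0.35936 Al and 0.53904 O.
65.46 wt% SiO2 ÷ 60.083 g/mol = 1.08949 mol, giving 1.08949 Si and 2.17898 O.
Oxygen sums to 2.89937; scaling by 8/2.89937 = 2.75922 puts the formula on 8 O.
K: 0.29364 × 2.75922 = 0.810 atoms per formula unit.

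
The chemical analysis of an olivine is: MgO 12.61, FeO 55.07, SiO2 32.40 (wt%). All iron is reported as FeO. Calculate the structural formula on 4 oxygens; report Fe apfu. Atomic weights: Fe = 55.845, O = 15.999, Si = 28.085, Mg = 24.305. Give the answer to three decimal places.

1.421 Fe apfu

MgO: 12.61/40.304 = 0.31287 mol → 0.31287 mol Mg, 0.31287 mol O.
FeO: 55.07/71.844 = 0.76652 mol → 0.76652 mol Fe, 0.76652 mol O.
SiO2: 32.40/60.083 = 0.53925 mol → 0.53925 mol Si, 1.07850 mol O.
Total oxygen = 2.15789 mol. Normalization factor = 4/2.15789 = 1.85366.
Fe per 4 O = 0.76652 × 1.85366 = 1.421.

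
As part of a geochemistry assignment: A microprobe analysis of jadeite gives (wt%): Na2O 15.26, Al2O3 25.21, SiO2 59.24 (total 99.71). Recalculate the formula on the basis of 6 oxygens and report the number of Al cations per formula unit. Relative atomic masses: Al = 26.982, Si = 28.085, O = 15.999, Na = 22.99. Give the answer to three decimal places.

15.26 wt% Na2O ÷ 61.979 g/mol = 0.24621 mol, giving 0.49242 Na and 0.24621 O.
25.21 wt% Al2O3 ÷ 101.961 g/mol = 0.24725 mol, giving 0.49450 Al and 0.74175 O.
59.24 wt% SiO2 ÷ 60.083 g/mol = 0.98597 mol, giving 0.98597 Si and 1.97194 O.
Oxygen sums to 2.95990; scaling by 6/2.95990 = 2.02710 puts the formula on 6 O.
Al: 0.49450 × 2.02710 = 1.002 atoms per formula unit.

1.002 Al apfu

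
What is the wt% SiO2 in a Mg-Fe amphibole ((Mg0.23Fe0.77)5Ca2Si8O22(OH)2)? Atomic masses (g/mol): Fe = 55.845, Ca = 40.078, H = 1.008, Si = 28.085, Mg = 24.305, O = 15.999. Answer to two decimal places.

51.47 wt%

Formula mass = 933.782 g/mol.
8 Si → 8.0000 mol SiO2 per formula unit; M(SiO2) = 60.083, so SiO2 mass = 480.664 g.
480.664/933.782 × 100 = 51.47 wt%.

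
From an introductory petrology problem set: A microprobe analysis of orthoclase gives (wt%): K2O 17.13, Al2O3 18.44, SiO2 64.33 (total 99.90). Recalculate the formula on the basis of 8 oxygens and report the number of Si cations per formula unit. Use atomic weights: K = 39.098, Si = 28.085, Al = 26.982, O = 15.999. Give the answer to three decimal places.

K2O: 17.13/94.195 = 0.18186 mol → 0.36372 mol K, 0.18186 mol O.
Al2O3: 18.44/101.961 = 0.18085 mol → 0.36170 mol Al, 0.54255 mol O.
SiO2: 64.33/60.083 = 1.07069 mol → 1.07069 mol Si, 2.14138 mol O.
Total oxygen = 2.86579 mol. Normalization factor = 8/2.86579 = 2.79155.
Si per 8 O = 1.07069 × 2.79155 = 2.989.

2.989 Si apfu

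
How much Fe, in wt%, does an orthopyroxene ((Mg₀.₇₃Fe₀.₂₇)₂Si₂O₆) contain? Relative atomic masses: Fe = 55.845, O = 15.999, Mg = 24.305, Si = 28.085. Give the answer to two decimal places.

Molar mass of (Mg₀.₇₃Fe₀.₂₇)₂Si₂O₆: 1.46*24.305 + 0.54*55.845 + 2*28.085 + 6*15.999 = 217.806 g/mol.
Mass of Fe per formula unit: 0.54 × 55.845 = 30.156 g.
Weight fraction Fe = 30.156 / 217.806 = 0.1385.

13.85 wt%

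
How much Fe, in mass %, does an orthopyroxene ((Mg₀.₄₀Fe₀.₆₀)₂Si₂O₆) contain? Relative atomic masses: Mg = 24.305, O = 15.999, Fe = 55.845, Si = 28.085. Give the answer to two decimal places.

M((Mg₀.₄₀Fe₀.₆₀)₂Si₂O₆) = 238.622 g/mol.
Fe contributes 1.20 × 55.845 = 67.014 g per mole.
67.014/238.622 = 0.2808 → 28.08%.

28.08 mass %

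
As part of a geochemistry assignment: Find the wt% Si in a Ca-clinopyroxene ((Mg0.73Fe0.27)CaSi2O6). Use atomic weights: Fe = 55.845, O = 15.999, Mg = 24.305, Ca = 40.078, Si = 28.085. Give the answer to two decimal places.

24.96 mass %

M((Mg0.73Fe0.27)CaSi2O6) = 225.063 g/mol.
Si contributes 2 × 28.085 = 56.170 g per mole.
56.170/225.063 = 0.2496 → 24.96%.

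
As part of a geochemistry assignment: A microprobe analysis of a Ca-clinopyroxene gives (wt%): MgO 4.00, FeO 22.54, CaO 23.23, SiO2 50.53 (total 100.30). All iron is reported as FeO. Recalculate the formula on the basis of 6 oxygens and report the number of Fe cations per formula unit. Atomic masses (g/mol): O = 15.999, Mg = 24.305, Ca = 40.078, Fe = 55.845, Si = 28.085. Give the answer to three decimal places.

0.750 Fe apfu

MgO: 4.00/40.304 = 0.09925 mol → 0.09925 mol Mg, 0.09925 mol O.
FeO: 22.54/71.844 = 0.31374 mol → 0.31374 mol Fe, 0.31374 mol O.
CaO: 23.23/56.077 = 0.41425 mol → 0.41425 mol Ca, 0.41425 mol O.
SiO2: 50.53/60.083 = 0.84100 mol → 0.84100 mol Si, 1.68200 mol O.
Total oxygen = 2.50924 mol. Normalization factor = 6/2.50924 = 2.39116.
Fe per 6 O = 0.31374 × 2.39116 = 0.750.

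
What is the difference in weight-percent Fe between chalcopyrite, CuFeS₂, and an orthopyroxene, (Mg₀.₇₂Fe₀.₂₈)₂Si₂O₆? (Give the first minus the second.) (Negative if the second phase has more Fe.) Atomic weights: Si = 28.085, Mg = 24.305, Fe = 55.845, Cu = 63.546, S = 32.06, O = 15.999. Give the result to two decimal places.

16.11 percentage points

M(CuFeS₂) = 183.511 g/mol, so wt% Fe = 55.845/183.511 × 100 = 30.43%.
M((Mg₀.₇₂Fe₀.₂₈)₂Si₂O₆) = 218.436 g/mol, so wt% Fe = 31.273/218.436 × 100 = 14.32%.
30.43 − 14.32 = 16.11 pp.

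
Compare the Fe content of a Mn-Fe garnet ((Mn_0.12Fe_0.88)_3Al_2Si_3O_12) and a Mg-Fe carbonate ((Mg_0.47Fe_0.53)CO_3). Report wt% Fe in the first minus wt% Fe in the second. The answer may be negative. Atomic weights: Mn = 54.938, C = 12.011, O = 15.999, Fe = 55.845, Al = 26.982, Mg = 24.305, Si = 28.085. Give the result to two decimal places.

First mineral: 147.431 g Fe in 497.415 g formula = 29.64 wt% Fe.
Second mineral: 29.598 g Fe in 101.029 g formula = 29.30 wt% Fe.
29.64% − 29.30% gives a difference of 0.34 percentage points.

0.34 percentage points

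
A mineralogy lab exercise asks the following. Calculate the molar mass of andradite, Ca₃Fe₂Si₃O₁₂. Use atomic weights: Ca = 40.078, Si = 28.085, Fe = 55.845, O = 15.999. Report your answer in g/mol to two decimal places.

M = 3·40.078 + 2·55.845 + 3·28.085 + 12·15.999

508.17 g/mol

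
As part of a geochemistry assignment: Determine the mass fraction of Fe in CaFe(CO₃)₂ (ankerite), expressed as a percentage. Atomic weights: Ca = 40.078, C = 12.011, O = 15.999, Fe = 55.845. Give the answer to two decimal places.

M(CaFe(CO₃)₂) = 215.939 g/mol.
Fe contributes 1 × 55.845 = 55.845 g per mole.
55.845/215.939 = 0.2586 → 25.86%.

25.86 mass %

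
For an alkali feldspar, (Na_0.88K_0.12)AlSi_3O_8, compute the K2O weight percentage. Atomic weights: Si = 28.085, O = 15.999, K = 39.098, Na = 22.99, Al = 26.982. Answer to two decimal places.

Formula mass = 264.152 g/mol.
0.12 K → 0.0600 mol K2O per formula unit; M(K2O) = 94.195, so K2O mass = 5.652 g.
5.652/264.152 × 100 = 2.14 wt%.

2.14 wt%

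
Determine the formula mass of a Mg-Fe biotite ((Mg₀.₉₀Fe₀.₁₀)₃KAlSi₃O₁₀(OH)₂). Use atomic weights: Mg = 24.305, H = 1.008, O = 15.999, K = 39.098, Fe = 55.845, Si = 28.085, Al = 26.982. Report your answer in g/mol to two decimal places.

426.72 g/mol

M = 2.70×24.305 + 0.30×55.845 + 1×39.098 + 1×26.982 + 3×28.085 + 12×15.999 + 2×1.008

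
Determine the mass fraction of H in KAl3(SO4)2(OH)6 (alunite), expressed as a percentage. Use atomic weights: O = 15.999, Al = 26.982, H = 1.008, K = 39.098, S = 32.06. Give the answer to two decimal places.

Molar mass of KAl3(SO4)2(OH)6: 1×39.098 + 3×26.982 + 2×32.06 + 14×15.999 + 6×1.008 = 414.198 g/mol.
Mass of H per formula unit: 6 × 1.008 = 6.048 g.
Weight fraction H = 6.048 / 414.198 = 0.0146.

1.46 wt%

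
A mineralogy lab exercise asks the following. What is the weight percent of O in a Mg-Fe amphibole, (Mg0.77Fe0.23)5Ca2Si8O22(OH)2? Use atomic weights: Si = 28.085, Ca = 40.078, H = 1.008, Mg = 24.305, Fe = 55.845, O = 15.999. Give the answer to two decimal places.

Formula mass = 3.85×24.305 + 1.15×55.845 + 2×40.078 + 8×28.085 + 24×15.999 + 2×1.008 = 848.624 g/mol, of which 383.976 g is O.
So O makes up 383.976/848.624 = 0.4525 of the mass, i.e. 45.25%.

45.25 wt%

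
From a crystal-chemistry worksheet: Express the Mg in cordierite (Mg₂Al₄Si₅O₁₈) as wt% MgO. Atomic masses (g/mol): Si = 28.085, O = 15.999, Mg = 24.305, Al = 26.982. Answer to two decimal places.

13.78 wt%

Molar mass of Mg₂Al₄Si₅O₁₈ = 2*24.305 + 4*26.982 + 5*28.085 + 18*15.999 = 584.945 g/mol.
Each formula unit contains 2 Mg, equivalent to 2/1 = 2.0000 mol MgO.
M(MgO) = 1×24.305 + 1×15.999 = 40.304 g/mol.
Mass of MgO per formula unit = 2.0000 × 40.304 = 80.608 g.
MgO wt% = 80.608 / 584.945 × 100 = 13.78%.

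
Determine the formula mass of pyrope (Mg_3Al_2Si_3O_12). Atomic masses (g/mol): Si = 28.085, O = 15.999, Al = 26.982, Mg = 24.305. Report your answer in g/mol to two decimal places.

403.12 g/mol

M = 3*24.305 + 2*26.982 + 3*28.085 + 12*15.999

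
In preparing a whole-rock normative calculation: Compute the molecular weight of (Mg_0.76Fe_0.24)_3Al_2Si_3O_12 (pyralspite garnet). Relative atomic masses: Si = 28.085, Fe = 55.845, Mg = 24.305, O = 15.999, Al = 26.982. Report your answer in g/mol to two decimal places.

The formula mass is the sum 2.28×24.305 + 0.72×55.845 + 2×26.982 + 3×28.085 + 12×15.999.

425.83 g/mol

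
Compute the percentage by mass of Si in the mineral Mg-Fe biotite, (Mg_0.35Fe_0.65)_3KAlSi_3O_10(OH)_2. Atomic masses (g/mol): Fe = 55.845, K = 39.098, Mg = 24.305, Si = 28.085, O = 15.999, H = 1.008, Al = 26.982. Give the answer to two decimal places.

17.60 mass %

Formula mass = 1.05·24.305 + 1.95·55.845 + 1·39.098 + 1·26.982 + 3·28.085 + 12·15.999 + 2·1.008 = 478.757 g/mol, of which 84.255 g is Si.
So Si makes up 84.255/478.757 = 0.1760 of the mass, i.e. 17.60%.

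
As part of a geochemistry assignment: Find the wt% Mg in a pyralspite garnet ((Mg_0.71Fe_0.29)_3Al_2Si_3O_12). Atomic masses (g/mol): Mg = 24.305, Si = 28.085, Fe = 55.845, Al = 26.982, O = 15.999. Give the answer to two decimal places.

Formula mass = 2.13*24.305 + 0.87*55.845 + 2*26.982 + 3*28.085 + 12*15.999 = 430.562 g/mol, of which 51.770 g is Mg.
So Mg makes up 51.770/430.562 = 0.1202 of the mass, i.e. 12.02%.

12.02 wt%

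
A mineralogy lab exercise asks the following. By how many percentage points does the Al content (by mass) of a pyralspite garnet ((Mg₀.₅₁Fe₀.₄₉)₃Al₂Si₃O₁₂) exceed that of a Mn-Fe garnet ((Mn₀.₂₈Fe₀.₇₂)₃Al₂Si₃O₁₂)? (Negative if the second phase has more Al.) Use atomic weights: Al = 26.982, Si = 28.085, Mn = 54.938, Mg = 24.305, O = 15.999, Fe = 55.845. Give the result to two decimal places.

Al in (Mg₀.₅₁Fe₀.₄₉)₃Al₂Si₃O₁₂: molar mass 449.486 g/mol; 2×26.982 = 53.964 g → 12.01 wt%.
Al in (Mn₀.₂₈Fe₀.₇₂)₃Al₂Si₃O₁₂: molar mass 496.980 g/mol; 2×26.982 = 53.964 g → 10.86 wt%.
Difference = 12.01 − 10.86 = 1.15 percentage points.

1.15 percentage points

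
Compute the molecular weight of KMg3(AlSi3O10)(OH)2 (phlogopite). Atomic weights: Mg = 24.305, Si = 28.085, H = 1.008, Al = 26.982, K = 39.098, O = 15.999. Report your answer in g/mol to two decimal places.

417.25 g/mol

M = 1·39.098 + 3·24.305 + 1·26.982 + 3·28.085 + 12·15.999 + 2·1.008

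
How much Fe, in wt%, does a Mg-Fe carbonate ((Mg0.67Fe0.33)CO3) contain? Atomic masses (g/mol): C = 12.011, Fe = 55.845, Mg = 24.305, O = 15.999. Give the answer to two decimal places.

19.46 wt%

Molar mass of (Mg0.67Fe0.33)CO3: 0.67×24.305 + 0.33×55.845 + 1×12.011 + 3×15.999 = 94.721 g/mol.
Mass of Fe per formula unit: 0.33 × 55.845 = 18.429 g.
Weight fraction Fe = 18.429 / 94.721 = 0.1946.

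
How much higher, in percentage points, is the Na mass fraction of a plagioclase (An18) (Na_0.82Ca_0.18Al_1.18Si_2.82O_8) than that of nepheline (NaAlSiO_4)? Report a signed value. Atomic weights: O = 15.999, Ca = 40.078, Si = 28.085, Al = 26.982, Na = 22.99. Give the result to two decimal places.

First mineral: 18.852 g Na in 265.096 g formula = 7.11 wt% Na.
Second mineral: 22.990 g Na in 142.053 g formula = 16.18 wt% Na.
7.11% − 16.18% gives a difference of -9.07 percentage points.

-9.07 percentage points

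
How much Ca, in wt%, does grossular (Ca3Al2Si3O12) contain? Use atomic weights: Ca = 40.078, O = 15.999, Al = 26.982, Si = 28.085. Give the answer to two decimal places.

Molar mass of Ca3Al2Si3O12: 3*40.078 + 2*26.982 + 3*28.085 + 12*15.999 = 450.441 g/mol.
Mass of Ca per formula unit: 3 × 40.078 = 120.234 g.
Weight fraction Ca = 120.234 / 450.441 = 0.2669.

26.69 wt%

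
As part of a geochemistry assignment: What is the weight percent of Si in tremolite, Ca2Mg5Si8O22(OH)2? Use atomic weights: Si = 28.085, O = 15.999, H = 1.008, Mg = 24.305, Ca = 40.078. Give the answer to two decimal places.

Molar mass of Ca2Mg5Si8O22(OH)2: 2·40.078 + 5·24.305 + 8·28.085 + 24·15.999 + 2·1.008 = 812.353 g/mol.
Mass of Si per formula unit: 8 × 28.085 = 224.680 g.
Weight fraction Si = 224.680 / 812.353 = 0.2766.

27.66 weight percent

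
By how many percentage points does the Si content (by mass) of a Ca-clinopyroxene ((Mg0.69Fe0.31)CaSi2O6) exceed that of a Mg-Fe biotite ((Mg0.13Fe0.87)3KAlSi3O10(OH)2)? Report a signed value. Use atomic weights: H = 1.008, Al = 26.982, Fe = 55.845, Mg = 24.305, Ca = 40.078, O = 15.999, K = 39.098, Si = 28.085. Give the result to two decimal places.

7.95 percentage points

Si in (Mg0.69Fe0.31)CaSi2O6: molar mass 226.324 g/mol; 2×28.085 = 56.170 g → 24.82 wt%.
Si in (Mg0.13Fe0.87)3KAlSi3O10(OH)2: molar mass 499.573 g/mol; 3×28.085 = 84.255 g → 16.87 wt%.
Difference = 24.82 − 16.87 = 7.95 percentage points.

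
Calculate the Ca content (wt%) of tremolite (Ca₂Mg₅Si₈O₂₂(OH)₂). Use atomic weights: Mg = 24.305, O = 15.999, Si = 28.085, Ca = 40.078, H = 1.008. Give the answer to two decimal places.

9.87 wt%

Formula mass = 2*40.078 + 5*24.305 + 8*28.085 + 24*15.999 + 2*1.008 = 812.353 g/mol, of which 80.156 g is Ca.
So Ca makes up 80.156/812.353 = 0.0987 of the mass, i.e. 9.87%.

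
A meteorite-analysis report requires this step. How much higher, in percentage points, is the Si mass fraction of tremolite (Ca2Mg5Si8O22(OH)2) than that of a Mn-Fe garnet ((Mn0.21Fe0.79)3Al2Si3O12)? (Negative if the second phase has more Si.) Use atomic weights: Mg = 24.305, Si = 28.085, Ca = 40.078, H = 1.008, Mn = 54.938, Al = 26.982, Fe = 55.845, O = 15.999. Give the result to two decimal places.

10.71 percentage points

M(Ca2Mg5Si8O22(OH)2) = 812.353 g/mol, so wt% Si = 224.680/812.353 × 100 = 27.66%.
M((Mn0.21Fe0.79)3Al2Si3O12) = 497.171 g/mol, so wt% Si = 84.255/497.171 × 100 = 16.95%.
27.66 − 16.95 = 10.71 pp.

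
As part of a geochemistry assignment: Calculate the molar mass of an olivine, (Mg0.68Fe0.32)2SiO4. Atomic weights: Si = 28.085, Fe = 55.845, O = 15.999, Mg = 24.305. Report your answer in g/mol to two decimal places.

160.88 g/mol

Mg: 1.36 × 24.305 = 33.0548
Fe: 0.64 × 55.845 = 35.7408
Si: 1 × 28.085 = 28.0850
O: 4 × 15.999 = 63.9960
Summing the contributions gives the formula mass.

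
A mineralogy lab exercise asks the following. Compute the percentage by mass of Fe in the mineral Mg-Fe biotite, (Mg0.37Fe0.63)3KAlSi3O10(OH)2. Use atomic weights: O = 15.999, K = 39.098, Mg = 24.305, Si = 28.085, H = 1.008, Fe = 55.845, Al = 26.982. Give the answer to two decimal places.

M((Mg0.37Fe0.63)3KAlSi3O10(OH)2) = 476.865 g/mol.
Fe contributes 1.89 × 55.845 = 105.547 g per mole.
105.547/476.865 = 0.2213 → 22.13%.

22.13 weight percent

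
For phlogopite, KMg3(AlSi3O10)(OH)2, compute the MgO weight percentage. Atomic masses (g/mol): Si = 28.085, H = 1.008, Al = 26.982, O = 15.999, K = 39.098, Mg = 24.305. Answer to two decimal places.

M(KMg3(AlSi3O10)(OH)2) = 417.254 g/mol; M(MgO) = 40.304 g/mol.
Moles MgO per formula unit = 3 Mg ÷ 1 = 3.0000.
MgO fraction = (3.0000 × 40.304) / 417.254 = 120.912/417.254 = 0.2898.

28.98 wt%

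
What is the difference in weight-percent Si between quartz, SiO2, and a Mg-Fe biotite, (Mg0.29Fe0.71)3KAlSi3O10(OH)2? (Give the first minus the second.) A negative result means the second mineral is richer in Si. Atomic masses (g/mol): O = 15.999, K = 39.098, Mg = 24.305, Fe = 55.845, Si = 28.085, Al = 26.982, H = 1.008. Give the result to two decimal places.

M(SiO2) = 60.083 g/mol, so wt% Si = 28.085/60.083 × 100 = 46.74%.
M((Mg0.29Fe0.71)3KAlSi3O10(OH)2) = 484.434 g/mol, so wt% Si = 84.255/484.434 × 100 = 17.39%.
46.74 − 17.39 = 29.35 pp.

29.35 percentage points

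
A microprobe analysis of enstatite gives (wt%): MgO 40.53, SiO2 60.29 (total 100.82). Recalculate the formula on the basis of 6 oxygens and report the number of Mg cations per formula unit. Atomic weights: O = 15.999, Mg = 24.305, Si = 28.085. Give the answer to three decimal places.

40.53 wt% MgO ÷ 40.304 g/mol = 1.00561 mol, giving 1.00561 Mg and 1.00561 O.
60.29 wt% SiO2 ÷ 60.083 g/mol = 1.00345 mol, giving 1.00345 Si and 2.00690 O.
Oxygen sums to 3.01251; scaling by 6/3.01251 = 1.99169 puts the formula on 6 O.
Mg: 1.00561 × 1.99169 = 2.003 atoms per formula unit.

2.003 Mg apfu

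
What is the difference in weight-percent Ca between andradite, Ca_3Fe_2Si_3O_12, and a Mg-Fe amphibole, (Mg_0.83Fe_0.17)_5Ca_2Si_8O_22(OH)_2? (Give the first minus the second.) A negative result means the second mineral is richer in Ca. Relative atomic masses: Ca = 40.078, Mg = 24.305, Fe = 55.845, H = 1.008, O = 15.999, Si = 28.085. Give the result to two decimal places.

14.11 percentage points

First mineral: 120.234 g Ca in 508.167 g formula = 23.66 wt% Ca.
Second mineral: 80.156 g Ca in 839.162 g formula = 9.55 wt% Ca.
23.66% − 9.55% gives a difference of 14.11 percentage points.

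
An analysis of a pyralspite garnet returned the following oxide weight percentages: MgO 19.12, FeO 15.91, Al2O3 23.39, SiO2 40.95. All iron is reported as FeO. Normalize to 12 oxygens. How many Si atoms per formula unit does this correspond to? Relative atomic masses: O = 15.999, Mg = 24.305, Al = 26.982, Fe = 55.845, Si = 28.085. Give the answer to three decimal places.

MgO (M=40.304): mol = 0.47439; Mg = 0.47439, O = 0.47439.
FeO (M=71.844): mol = 0.22145; Fe = 0.22145, O = 0.22145.
Al2O3 (M=101.961): mol = 0.22940; Al = 0.45880, O = 0.68820.
SiO2 (M=60.083): mol = 0.68156; Si = 0.68156, O = 1.36312.
ΣO = 2.74716; factor = 12/ΣO = 4.36815.
Si apfu = 0.68156 × 4.36815 = 2.977.

2.977 Si apfu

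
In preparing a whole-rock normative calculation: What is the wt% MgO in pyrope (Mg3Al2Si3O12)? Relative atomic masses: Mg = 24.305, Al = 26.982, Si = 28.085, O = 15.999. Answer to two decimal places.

Molar mass of Mg3Al2Si3O12 = 3*24.305 + 2*26.982 + 3*28.085 + 12*15.999 = 403.122 g/mol.
Each formula unit contains 3 Mg, equivalent to 3/1 = 3.0000 mol MgO.
M(MgO) = 1×24.305 + 1×15.999 = 40.304 g/mol.
Mass of MgO per formula unit = 3.0000 × 40.304 = 120.912 g.
MgO wt% = 120.912 / 403.122 × 100 = 29.99%.

29.99 wt%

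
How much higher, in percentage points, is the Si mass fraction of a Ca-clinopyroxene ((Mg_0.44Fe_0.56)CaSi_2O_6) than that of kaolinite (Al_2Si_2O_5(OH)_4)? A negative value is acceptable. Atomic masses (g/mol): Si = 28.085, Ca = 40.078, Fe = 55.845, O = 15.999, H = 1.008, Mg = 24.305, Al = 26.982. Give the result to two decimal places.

Si in (Mg_0.44Fe_0.56)CaSi_2O_6: molar mass 234.209 g/mol; 2×28.085 = 56.170 g → 23.98 wt%.
Si in Al_2Si_2O_5(OH)_4: molar mass 258.157 g/mol; 2×28.085 = 56.170 g → 21.76 wt%.
Difference = 23.98 − 21.76 = 2.22 percentage points.

2.22 percentage points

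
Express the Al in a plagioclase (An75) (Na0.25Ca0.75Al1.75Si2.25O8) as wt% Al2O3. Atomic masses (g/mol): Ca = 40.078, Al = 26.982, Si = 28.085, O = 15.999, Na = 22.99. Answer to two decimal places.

32.54 wt%

M(Na0.25Ca0.75Al1.75Si2.25O8) = 274.208 g/mol; M(Al2O3) = 101.961 g/mol.
Moles Al2O3 per formula unit = 1.75 Al ÷ 2 = 0.8750.
Al2O3 fraction = (0.8750 × 101.961) / 274.208 = 89.216/274.208 = 0.3254.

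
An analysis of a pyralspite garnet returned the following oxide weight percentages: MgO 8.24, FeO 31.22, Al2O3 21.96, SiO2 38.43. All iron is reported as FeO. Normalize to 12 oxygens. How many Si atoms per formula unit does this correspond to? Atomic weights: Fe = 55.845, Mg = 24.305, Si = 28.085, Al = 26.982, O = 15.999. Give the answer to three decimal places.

2.993 Si apfu

MgO: 8.24/40.304 = 0.20445 mol → 0.20445 mol Mg, 0.20445 mol O.
FeO: 31.22/71.844 = 0.43455 mol → 0.43455 mol Fe, 0.43455 mol O.
Al2O3: 21.96/101.961 = 0.21538 mol → 0.43076 mol Al, 0.64614 mol O.
SiO2: 38.43/60.083 = 0.63962 mol → 0.63962 mol Si, 1.27924 mol O.
Total oxygen = 2.56438 mol. Normalization factor = 12/2.56438 = 4.67949.
Si per 12 O = 0.63962 × 4.67949 = 2.993.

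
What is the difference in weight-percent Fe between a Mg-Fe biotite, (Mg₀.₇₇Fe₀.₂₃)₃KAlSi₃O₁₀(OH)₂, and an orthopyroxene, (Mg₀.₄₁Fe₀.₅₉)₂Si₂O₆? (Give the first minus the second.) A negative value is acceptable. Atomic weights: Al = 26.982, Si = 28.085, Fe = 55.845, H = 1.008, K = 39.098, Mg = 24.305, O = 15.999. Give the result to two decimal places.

-18.91 percentage points

Fe in (Mg₀.₇₇Fe₀.₂₃)₃KAlSi₃O₁₀(OH)₂: molar mass 439.017 g/mol; 0.69×55.845 = 38.533 g → 8.78 wt%.
Fe in (Mg₀.₄₁Fe₀.₅₉)₂Si₂O₆: molar mass 237.991 g/mol; 1.18×55.845 = 65.897 g → 27.69 wt%.
Difference = 8.78 − 27.69 = -18.91 percentage points.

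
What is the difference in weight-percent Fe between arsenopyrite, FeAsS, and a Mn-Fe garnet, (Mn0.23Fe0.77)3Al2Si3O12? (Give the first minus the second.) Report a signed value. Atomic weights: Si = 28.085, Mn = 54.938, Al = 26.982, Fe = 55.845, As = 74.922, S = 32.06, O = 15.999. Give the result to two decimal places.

Fe in FeAsS: molar mass 162.827 g/mol; 1×55.845 = 55.845 g → 34.30 wt%.
Fe in (Mn0.23Fe0.77)3Al2Si3O12: molar mass 497.116 g/mol; 2.31×55.845 = 129.002 g → 25.95 wt%.
Difference = 34.30 − 25.95 = 8.35 percentage points.

8.35 percentage points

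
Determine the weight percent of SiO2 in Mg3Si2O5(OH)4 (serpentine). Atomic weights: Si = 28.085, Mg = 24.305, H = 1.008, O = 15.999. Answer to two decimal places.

43.36 wt%

M(Mg3Si2O5(OH)4) = 277.108 g/mol; M(SiO2) = 60.083 g/mol.
Moles SiO2 per formula unit = 2 Si ÷ 1 = 2.0000.
SiO2 fraction = (2.0000 × 60.083) / 277.108 = 120.166/277.108 = 0.4336.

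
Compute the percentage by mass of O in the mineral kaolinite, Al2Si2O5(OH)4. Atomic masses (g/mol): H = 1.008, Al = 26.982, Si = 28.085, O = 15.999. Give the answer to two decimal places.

Formula mass = 2×26.982 + 2×28.085 + 9×15.999 + 4×1.008 = 258.157 g/mol, of which 143.991 g is O.
So O makes up 143.991/258.157 = 0.5578 of the mass, i.e. 55.78%.

55.78 mass %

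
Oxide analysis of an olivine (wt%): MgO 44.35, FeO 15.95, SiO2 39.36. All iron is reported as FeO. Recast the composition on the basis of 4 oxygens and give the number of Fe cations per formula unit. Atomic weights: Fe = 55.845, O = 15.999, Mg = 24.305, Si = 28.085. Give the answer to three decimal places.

MgO: 44.35/40.304 = 1.10039 mol → 1.10039 mol Mg, 1.10039 mol O.
FeO: 15.95/71.844 = 0.22201 mol → 0.22201 mol Fe, 0.22201 mol O.
SiO2: 39.36/60.083 = 0.65509 mol → 0.65509 mol Si, 1.31018 mol O.
Total oxygen = 2.63258 mol. Normalization factor = 4/2.63258 = 1.51942.
Fe per 4 O = 0.22201 × 1.51942 = 0.337.

0.337 Fe apfu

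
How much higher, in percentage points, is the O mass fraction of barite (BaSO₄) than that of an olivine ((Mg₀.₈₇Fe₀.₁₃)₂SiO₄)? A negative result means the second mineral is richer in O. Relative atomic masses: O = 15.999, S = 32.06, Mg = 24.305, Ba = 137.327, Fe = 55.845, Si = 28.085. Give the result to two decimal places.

-15.56 percentage points

M(BaSO₄) = 233.383 g/mol, so wt% O = 63.996/233.383 × 100 = 27.42%.
M((Mg₀.₈₇Fe₀.₁₃)₂SiO₄) = 148.891 g/mol, so wt% O = 63.996/148.891 × 100 = 42.98%.
27.42 − 42.98 = -15.56 pp.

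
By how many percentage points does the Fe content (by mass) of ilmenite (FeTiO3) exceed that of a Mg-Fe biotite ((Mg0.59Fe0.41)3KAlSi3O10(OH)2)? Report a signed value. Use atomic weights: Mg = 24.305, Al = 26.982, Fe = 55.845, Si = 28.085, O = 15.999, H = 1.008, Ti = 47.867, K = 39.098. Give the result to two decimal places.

M(FeTiO3) = 151.709 g/mol, so wt% Fe = 55.845/151.709 × 100 = 36.81%.
M((Mg0.59Fe0.41)3KAlSi3O10(OH)2) = 456.048 g/mol, so wt% Fe = 68.689/456.048 × 100 = 15.06%.
36.81 − 15.06 = 21.75 pp.

21.75 percentage points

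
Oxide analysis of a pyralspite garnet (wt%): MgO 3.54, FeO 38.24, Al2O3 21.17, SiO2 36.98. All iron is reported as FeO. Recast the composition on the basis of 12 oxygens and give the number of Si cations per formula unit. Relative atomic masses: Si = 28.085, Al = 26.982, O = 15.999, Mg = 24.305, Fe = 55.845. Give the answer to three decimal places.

MgO: 3.54/40.304 = 0.08783 mol → 0.08783 mol Mg, 0.08783 mol O.
FeO: 38.24/71.844 = 0.53226 mol → 0.53226 mol Fe, 0.53226 mol O.
Al2O3: 21.17/101.961 = 0.20763 mol → 0.41526 mol Al, 0.62289 mol O.
SiO2: 36.98/60.083 = 0.61548 mol → 0.61548 mol Si, 1.23096 mol O.
Total oxygen = 2.47394 mol. Normalization factor = 12/2.47394 = 4.85056.
Si per 12 O = 0.61548 × 4.85056 = 2.985.

2.985 Si apfu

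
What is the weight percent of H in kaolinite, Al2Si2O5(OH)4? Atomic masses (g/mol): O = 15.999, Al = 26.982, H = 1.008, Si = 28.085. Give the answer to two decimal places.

Formula mass = 2×26.982 + 2×28.085 + 9×15.999 + 4×1.008 = 258.157 g/mol, of which 4.032 g is H.
So H makes up 4.032/258.157 = 0.0156 of the mass, i.e. 1.56%.

1.56 wt%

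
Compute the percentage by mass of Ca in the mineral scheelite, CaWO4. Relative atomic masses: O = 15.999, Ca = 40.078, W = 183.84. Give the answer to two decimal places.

M(CaWO4) = 287.914 g/mol.
Ca contributes 1 × 40.078 = 40.078 g per mole.
40.078/287.914 = 0.1392 → 13.92%.

13.92 wt%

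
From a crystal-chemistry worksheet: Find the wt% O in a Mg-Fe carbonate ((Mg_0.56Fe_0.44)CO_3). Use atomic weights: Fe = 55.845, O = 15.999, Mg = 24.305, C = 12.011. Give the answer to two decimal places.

M((Mg_0.56Fe_0.44)CO_3) = 98.191 g/mol.
O contributes 3 × 15.999 = 47.997 g per mole.
47.997/98.191 = 0.4888 → 48.88%.

48.88 mass %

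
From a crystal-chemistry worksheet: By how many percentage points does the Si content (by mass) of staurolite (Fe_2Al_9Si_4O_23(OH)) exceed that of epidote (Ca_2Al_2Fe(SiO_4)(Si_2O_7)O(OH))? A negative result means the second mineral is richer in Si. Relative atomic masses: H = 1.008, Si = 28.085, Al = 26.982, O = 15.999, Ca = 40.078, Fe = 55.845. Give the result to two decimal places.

-4.25 percentage points

M(Fe_2Al_9Si_4O_23(OH)) = 851.852 g/mol, so wt% Si = 112.340/851.852 × 100 = 13.19%.
M(Ca_2Al_2Fe(SiO_4)(Si_2O_7)O(OH)) = 483.215 g/mol, so wt% Si = 84.255/483.215 × 100 = 17.44%.
13.19 − 17.44 = -4.25 pp.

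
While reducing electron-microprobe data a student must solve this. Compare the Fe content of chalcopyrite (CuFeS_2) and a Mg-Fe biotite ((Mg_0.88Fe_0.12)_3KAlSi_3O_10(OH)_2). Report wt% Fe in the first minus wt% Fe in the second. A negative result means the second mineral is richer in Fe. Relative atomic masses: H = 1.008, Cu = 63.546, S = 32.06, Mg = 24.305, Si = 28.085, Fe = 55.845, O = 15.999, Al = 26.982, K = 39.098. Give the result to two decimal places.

First mineral: 55.845 g Fe in 183.511 g formula = 30.43 wt% Fe.
Second mineral: 20.104 g Fe in 428.608 g formula = 4.69 wt% Fe.
30.43% − 4.69% gives a difference of 25.74 percentage points.

25.74 percentage points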